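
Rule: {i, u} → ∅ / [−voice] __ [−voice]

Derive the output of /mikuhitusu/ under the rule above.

mikhtsu

/u/ is a high vowel flanked by voiceless consonants /k/ and /h/, so it deletes.
/i/ is a high vowel flanked by voiceless consonants /h/ and /t/, so it deletes.
/u/ is a high vowel flanked by voiceless consonants /t/ and /s/, so it deletes.
Surface form: [mikhtsu].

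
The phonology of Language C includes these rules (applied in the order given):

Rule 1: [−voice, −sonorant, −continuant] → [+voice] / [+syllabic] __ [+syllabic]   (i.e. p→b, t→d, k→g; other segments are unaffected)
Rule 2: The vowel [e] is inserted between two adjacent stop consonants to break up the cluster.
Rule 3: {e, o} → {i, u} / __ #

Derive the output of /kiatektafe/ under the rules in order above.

kiadeketafi

Rule 1 (intervocalic voicing): /t/ is a voiceless stop between vowels /a/ and /e/, so it voices to [d]. /kiatektafe/ → kiadektafe.
Rule 2 (stop-cluster e-epenthesis): /k/ and /t/ form a stop–stop cluster, so [e] is inserted between them. /kiadektafe/ → kiadeketafe.
Rule 3 (final vowel raising): /e/ is a mid vowel in word-final position, so it raises to [i]. /kiadeketafe/ → kiadeketafi.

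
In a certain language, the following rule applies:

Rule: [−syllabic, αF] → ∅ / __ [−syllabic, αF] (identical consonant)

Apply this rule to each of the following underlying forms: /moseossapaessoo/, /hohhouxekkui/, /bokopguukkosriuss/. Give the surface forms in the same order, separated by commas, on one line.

/moseossapaessoo/: /ss/ is a geminate; the first /s/ deletes. /ss/ is a geminate; the first /s/ deletes. → [moseosapaesoo].
/hohhouxekkui/: /hh/ is a geminate; the first /h/ deletes. /kk/ is a geminate; the first /k/ deletes. → [hohouxekui].
/bokopguukkosriuss/: /kk/ is a geminate; the first /k/ deletes. /ss/ is a geminate; the first /s/ deletes. → [bokopguukosrius].

moseosapaesoo, hohouxekui, bokopguukosrius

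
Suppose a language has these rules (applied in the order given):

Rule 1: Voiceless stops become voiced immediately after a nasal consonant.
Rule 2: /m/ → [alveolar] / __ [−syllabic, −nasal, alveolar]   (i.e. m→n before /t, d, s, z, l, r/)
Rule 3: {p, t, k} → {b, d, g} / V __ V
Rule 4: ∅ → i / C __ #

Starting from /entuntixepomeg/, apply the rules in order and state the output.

Rule 1 (post-nasal voicing): /t/ is a voiceless stop immediately after the nasal /n/, so it voices to [d]. /t/ is a voiceless stop immediately after the nasal /n/, so it voices to [d]. /entuntixepomeg/ → endundixepomeg.
Rule 2 (nasal place assimilation): no segment meets the environment; /endundixepomeg/ is unchanged.
Rule 3 (intervocalic voicing): /p/ is a voiceless stop between vowels /e/ and /o/, so it voices to [b]. /endundixepomeg/ → endundixebomeg.
Rule 4 (final i-epenthesis): the form ends in the consonant /g/, so [i] is inserted word-finally. /endundixebomeg/ → endundixebomegi.

endundixebomegi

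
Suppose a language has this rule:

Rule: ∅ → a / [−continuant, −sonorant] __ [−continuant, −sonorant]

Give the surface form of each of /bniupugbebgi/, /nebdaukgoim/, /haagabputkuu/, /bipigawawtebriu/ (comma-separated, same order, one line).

/bniupugbebgi/: /g/ and /b/ form a stop–stop cluster, so [a] is inserted between them. /b/ and /g/ form a stop–stop cluster, so [a] is inserted between them. → [bniupugabebagi].
/nebdaukgoim/: /b/ and /d/ form a stop–stop cluster, so [a] is inserted between them. /k/ and /g/ form a stop–stop cluster, so [a] is inserted between them. → [nebadaukagoim].
/haagabputkuu/: /b/ and /p/ form a stop–stop cluster, so [a] is inserted between them. /t/ and /k/ form a stop–stop cluster, so [a] is inserted between them. → [haagabaputakuu].
/bipigawawtebriu/: the rule's environment is not met; surfaces unchanged as [bipigawawtebriu].

bniupugabebagi, nebadaukagoim, haagabaputakuu, bipigawawtebriu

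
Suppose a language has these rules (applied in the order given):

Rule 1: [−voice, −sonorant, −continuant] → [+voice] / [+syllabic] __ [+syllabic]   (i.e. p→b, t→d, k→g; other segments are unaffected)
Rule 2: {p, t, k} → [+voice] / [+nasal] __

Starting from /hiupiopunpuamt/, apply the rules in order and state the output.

Rule 1 (intervocalic voicing): /p/ is a voiceless stop between vowels /u/ and /i/, so it voices to [b]. /p/ is a voiceless stop between vowels /o/ and /u/, so it voices to [b]. /hiupiopunpuamt/ → hiubiobunpuamt.
Rule 2 (post-nasal voicing): /p/ is a voiceless stop immediately after the nasal /n/, so it voices to [b]. /t/ is a voiceless stop immediately after the nasal /m/, so it voices to [d]. /hiubiobunpuamt/ → hiubiobunbuamd.

hiubiobunbuamd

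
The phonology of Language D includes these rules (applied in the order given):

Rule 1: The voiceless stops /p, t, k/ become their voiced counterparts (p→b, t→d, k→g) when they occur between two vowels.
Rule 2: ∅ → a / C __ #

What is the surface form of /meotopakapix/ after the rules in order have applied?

Rule 1 (intervocalic voicing): /t/ is a voiceless stop between vowels /o/ and /o/, so it voices to [d]. /p/ is a voiceless stop between vowels /o/ and /a/, so it voices to [b]. /k/ is a voiceless stop between vowels /a/ and /a/, so it voices to [g]. /p/ is a voiceless stop between vowels /a/ and /i/, so it voices to [b]. /meotopakapix/ → meodobagabix.
Rule 2 (final a-epenthesis): the form ends in the consonant /x/, so [a] is inserted word-finally. /meodobagabix/ → meodobagabixa.

meodobagabixa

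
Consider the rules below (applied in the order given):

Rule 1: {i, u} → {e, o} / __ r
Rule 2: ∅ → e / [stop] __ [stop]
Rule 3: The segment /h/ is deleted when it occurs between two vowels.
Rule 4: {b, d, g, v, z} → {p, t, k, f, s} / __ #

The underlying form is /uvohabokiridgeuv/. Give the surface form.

Rule 1 (pre-rhotic lowering): /i/ is a high vowel immediately before /r/, so it lowers to [e]. /uvohabokiridgeuv/ → uvohabokeridgeuv.
Rule 2 (stop-cluster e-epenthesis): /d/ and /g/ form a stop–stop cluster, so [e] is inserted between them. /uvohabokeridgeuv/ → uvohabokeridegeuv.
Rule 3 (intervocalic h-deletion): /h/ occurs between vowels /o/ and /a/, so it deletes. /uvohabokeridegeuv/ → uvoabokeridegeuv.
Rule 4 (final devoicing): /v/ is a voiced obstruent in word-final position, so it devoices to [f]. /uvoabokeridegeuv/ → uvoabokeridegeuf.

uvoabokeridegeuf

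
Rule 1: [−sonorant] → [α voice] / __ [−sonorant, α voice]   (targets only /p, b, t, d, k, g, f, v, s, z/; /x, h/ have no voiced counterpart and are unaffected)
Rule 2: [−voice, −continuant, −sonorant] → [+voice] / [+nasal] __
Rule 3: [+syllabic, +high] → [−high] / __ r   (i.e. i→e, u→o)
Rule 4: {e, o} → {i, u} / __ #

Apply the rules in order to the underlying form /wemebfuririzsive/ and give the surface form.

wemepforerissivi

Rule 1 (regressive voicing assimilation): /b/ precedes the voiceless obstruent /f/, so it devoices to [p] by assimilation. /z/ precedes the voiceless obstruent /s/, so it devoices to [s] by assimilation. /wemebfuririzsive/ → wemepfuririssive.
Rule 2 (post-nasal voicing): no segment meets the environment; /wemepfuririssive/ is unchanged.
Rule 3 (pre-rhotic lowering): /u/ is a high vowel immediately before /r/, so it lowers to [o]. /i/ is a high vowel immediately before /r/, so it lowers to [e]. /wemepfuririssive/ → wemepforerissive.
Rule 4 (final vowel raising): /e/ is a mid vowel in word-final position, so it raises to [i]. /wemepforerissive/ → wemepforerissivi.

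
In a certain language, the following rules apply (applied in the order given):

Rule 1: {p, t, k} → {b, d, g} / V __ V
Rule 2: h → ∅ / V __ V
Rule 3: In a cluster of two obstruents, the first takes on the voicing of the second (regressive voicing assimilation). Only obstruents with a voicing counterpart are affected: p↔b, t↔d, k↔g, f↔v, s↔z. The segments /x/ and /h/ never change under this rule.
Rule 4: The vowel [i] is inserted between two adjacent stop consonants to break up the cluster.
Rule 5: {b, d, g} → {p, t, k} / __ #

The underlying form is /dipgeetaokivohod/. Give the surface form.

dibigeedaogivoot

Rule 1 (intervocalic voicing): /t/ is a voiceless stop between vowels /e/ and /a/, so it voices to [d]. /k/ is a voiceless stop between vowels /o/ and /i/, so it voices to [g]. /dipgeetaokivohod/ → dipgeedaogivohod.
Rule 2 (intervocalic h-deletion): /h/ occurs between vowels /o/ and /o/, so it deletes. /dipgeedaogivohod/ → dipgeedaogivood.
Rule 3 (regressive voicing assimilation): /p/ precedes the voiced obstruent /g/, so it voices to [b] by assimilation. /dipgeedaogivood/ → dibgeedaogivood.
Rule 4 (stop-cluster i-epenthesis): /b/ and /g/ form a stop–stop cluster, so [i] is inserted between them. /dibgeedaogivood/ → dibigeedaogivood.
Rule 5 (final devoicing): /d/ is a voiced stop in word-final position, so it devoices to [t]. /dibigeedaogivood/ → dibigeedaogivoot.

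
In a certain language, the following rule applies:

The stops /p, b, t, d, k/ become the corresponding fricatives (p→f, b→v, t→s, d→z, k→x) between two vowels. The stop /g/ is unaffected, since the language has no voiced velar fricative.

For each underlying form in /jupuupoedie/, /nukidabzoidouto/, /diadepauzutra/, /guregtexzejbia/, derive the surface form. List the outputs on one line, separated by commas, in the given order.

/jupuupoedie/: /p/ is a stop between vowels /u/ and /u/, so it spirantizes to the fricative [f]. /p/ is a stop between vowels /u/ and /o/, so it spirantizes to the fricative [f]. /d/ is a stop between vowels /e/ and /i/, so it spirantizes to the fricative [z]. → [jufuufoezie].
/nukidabzoidouto/: /k/ is a stop between vowels /u/ and /i/, so it spirantizes to the fricative [x]. /d/ is a stop between vowels /i/ and /a/, so it spirantizes to the fricative [z]. /d/ is a stop between vowels /i/ and /o/, so it spirantizes to the fricative [z]. /t/ is a stop between vowels /u/ and /o/, so it spirantizes to the fricative [s]. → [nuxizabzoizouso].
/diadepauzutra/: /d/ is a stop between vowels /a/ and /e/, so it spirantizes to the fricative [z]. /p/ is a stop between vowels /e/ and /a/, so it spirantizes to the fricative [f]. → [diazefauzutra].
/guregtexzejbia/: the rule's environment is not met; surfaces unchanged as [guregtexzejbia].

jufuufoezie, nuxizabzoizouso, diazefauzutra, guregtexzejbia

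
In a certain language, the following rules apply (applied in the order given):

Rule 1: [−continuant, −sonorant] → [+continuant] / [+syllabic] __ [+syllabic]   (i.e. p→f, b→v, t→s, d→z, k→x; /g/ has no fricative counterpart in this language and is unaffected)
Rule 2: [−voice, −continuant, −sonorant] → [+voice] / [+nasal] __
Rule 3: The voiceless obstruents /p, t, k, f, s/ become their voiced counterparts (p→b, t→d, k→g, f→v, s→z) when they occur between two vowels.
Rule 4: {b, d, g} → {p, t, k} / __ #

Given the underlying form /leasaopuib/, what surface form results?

leazaovuip

Rule 1 (intervocalic spirantization): /p/ is a stop between vowels /o/ and /u/, so it spirantizes to the fricative [f]. /leasaopuib/ → leasaofuib.
Rule 2 (post-nasal voicing): no segment meets the environment; /leasaofuib/ is unchanged.
Rule 3 (intervocalic voicing): /s/ is a voiceless obstruent between vowels /a/ and /a/, so it voices to [z]. /f/ is a voiceless obstruent between vowels /o/ and /u/, so it voices to [v]. /leasaofuib/ → leazaovuib.
Rule 4 (final devoicing): /b/ is a voiced stop in word-final position, so it devoices to [p]. /leazaovuib/ → leazaovuip.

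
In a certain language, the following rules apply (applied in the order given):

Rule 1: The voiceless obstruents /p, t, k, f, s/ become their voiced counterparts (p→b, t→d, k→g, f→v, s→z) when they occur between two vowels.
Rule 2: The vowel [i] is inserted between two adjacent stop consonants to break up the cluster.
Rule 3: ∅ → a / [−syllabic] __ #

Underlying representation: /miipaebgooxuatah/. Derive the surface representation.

miibaebigooxuadaha

Rule 1 (intervocalic voicing): /p/ is a voiceless obstruent between vowels /i/ and /a/, so it voices to [b]. /t/ is a voiceless obstruent between vowels /a/ and /a/, so it voices to [d]. /miipaebgooxuatah/ → miibaebgooxuadah.
Rule 2 (stop-cluster i-epenthesis): /b/ and /g/ form a stop–stop cluster, so [i] is inserted between them. /miibaebgooxuadah/ → miibaebigooxuadah.
Rule 3 (final a-epenthesis): the form ends in the consonant /h/, so [a] is inserted word-finally. /miibaebigooxuadah/ → miibaebigooxuadaha.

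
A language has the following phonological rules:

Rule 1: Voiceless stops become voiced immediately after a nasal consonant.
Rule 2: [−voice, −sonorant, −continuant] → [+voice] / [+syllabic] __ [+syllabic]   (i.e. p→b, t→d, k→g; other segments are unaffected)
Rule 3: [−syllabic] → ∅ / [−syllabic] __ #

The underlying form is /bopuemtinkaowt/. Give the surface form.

Rule 1 (post-nasal voicing): /t/ is a voiceless stop immediately after the nasal /m/, so it voices to [d]. /k/ is a voiceless stop immediately after the nasal /n/, so it voices to [g]. /bopuemtinkaowt/ → bopuemdingaowt.
Rule 2 (intervocalic voicing): /p/ is a voiceless stop between vowels /o/ and /u/, so it voices to [b]. /bopuemdingaowt/ → bobuemdingaowt.
Rule 3 (final cluster simplification): /t/ is the second consonant of a word-final cluster /wt/, so it deletes. /bobuemdingaowt/ → bobuemdingaow.

bobuemdingaow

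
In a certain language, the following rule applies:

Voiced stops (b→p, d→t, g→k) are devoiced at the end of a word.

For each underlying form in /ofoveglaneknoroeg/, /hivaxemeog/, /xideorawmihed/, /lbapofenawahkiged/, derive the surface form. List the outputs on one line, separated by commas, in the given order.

ofoveglaneknoroek, hivaxemeok, xideorawmihet, lbapofenawahkiget

/ofoveglaneknoroeg/: /g/ is a voiced stop in word-final position, so it devoices to [k]. → [ofoveglaneknoroek].
/hivaxemeog/: /g/ is a voiced stop in word-final position, so it devoices to [k]. → [hivaxemeok].
/xideorawmihed/: /d/ is a voiced stop in word-final position, so it devoices to [t]. → [xideorawmihet].
/lbapofenawahkiged/: /d/ is a voiced stop in word-final position, so it devoices to [t]. → [lbapofenawahkiget].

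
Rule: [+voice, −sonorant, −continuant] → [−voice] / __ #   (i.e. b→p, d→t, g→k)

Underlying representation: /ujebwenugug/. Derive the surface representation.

ujebwenuguk

/g/ is a voiced stop in word-final position, so it devoices to [k].
Surface form: [ujebwenuguk].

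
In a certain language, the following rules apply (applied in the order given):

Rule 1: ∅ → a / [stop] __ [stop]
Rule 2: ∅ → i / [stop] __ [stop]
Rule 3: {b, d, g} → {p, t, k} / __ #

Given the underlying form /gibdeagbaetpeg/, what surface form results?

Rule 1 (stop-cluster a-epenthesis): /b/ and /d/ form a stop–stop cluster, so [a] is inserted between them. /g/ and /b/ form a stop–stop cluster, so [a] is inserted between them. /t/ and /p/ form a stop–stop cluster, so [a] is inserted between them. /gibdeagbaetpeg/ → gibadeagabaetapeg.
Rule 2 (stop-cluster i-epenthesis): no segment meets the environment; /gibadeagabaetapeg/ is unchanged.
Rule 3 (final devoicing): /g/ is a voiced stop in word-final position, so it devoices to [k]. /gibadeagabaetapeg/ → gibadeagabaetapek.

gibadeagabaetapek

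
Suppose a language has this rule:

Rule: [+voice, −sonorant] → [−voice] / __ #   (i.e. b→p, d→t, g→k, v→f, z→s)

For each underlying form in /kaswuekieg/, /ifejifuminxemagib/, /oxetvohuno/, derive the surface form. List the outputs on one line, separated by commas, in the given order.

kaswuekiek, ifejifuminxemagip, oxetvohuno

/kaswuekieg/: /g/ is a voiced obstruent in word-final position, so it devoices to [k]. → [kaswuekiek].
/ifejifuminxemagib/: /b/ is a voiced obstruent in word-final position, so it devoices to [p]. → [ifejifuminxemagip].
/oxetvohuno/: the rule's environment is not met; surfaces unchanged as [oxetvohuno].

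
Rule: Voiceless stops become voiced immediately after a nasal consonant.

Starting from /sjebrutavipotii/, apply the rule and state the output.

sjebrutavipotii

No segment of /sjebrutavipotii/ meets the structural description of the rule, so the form surfaces unchanged.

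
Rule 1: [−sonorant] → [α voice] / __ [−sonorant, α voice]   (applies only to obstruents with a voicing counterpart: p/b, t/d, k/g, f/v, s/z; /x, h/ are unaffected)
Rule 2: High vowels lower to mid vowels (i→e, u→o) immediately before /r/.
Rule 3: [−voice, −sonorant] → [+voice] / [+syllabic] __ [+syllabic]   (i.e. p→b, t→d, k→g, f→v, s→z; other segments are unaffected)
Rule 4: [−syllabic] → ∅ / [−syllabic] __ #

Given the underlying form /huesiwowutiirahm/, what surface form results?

hueziwowudierah

Rule 1 (regressive voicing assimilation): no segment meets the environment; /huesiwowutiirahm/ is unchanged.
Rule 2 (pre-rhotic lowering): /i/ is a high vowel immediately before /r/, so it lowers to [e]. /huesiwowutiirahm/ → huesiwowutierahm.
Rule 3 (intervocalic voicing): /s/ is a voiceless obstruent between vowels /e/ and /i/, so it voices to [z]. /t/ is a voiceless obstruent between vowels /u/ and /i/, so it voices to [d]. /huesiwowutierahm/ → hueziwowudierahm.
Rule 4 (final cluster simplification): /m/ is the second consonant of a word-final cluster /hm/, so it deletes. /hueziwowudierahm/ → hueziwowudierah.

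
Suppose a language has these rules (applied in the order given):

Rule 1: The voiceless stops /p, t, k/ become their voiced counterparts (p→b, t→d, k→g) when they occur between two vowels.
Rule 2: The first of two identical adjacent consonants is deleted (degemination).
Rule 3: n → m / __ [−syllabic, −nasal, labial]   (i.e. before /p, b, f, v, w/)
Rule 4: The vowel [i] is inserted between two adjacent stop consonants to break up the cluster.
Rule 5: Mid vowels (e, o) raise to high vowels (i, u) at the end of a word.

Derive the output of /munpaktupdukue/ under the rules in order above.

mumpakitupidugui

Rule 1 (intervocalic voicing): /k/ is a voiceless stop between vowels /u/ and /u/, so it voices to [g]. /munpaktupdukue/ → munpaktupdugue.
Rule 2 (degemination): no segment meets the environment; /munpaktupdugue/ is unchanged.
Rule 3 (nasal place assimilation): /n/ precedes the labial consonant /p/, so it assimilates in place to [m]. /munpaktupdugue/ → mumpaktupdugue.
Rule 4 (stop-cluster i-epenthesis): /k/ and /t/ form a stop–stop cluster, so [i] is inserted between them. /p/ and /d/ form a stop–stop cluster, so [i] is inserted between them. /mumpaktupdugue/ → mumpakitupidugue.
Rule 5 (final vowel raising): /e/ is a mid vowel in word-final position, so it raises to [i]. /mumpakitupidugue/ → mumpakitupidugui.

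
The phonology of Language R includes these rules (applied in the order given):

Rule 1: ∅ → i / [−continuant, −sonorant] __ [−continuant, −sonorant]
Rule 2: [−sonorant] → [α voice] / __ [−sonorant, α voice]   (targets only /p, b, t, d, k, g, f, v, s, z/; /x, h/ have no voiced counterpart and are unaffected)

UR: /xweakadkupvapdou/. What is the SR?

xweakadikubvapidou

Rule 1 (stop-cluster i-epenthesis): /d/ and /k/ form a stop–stop cluster, so [i] is inserted between them. /p/ and /d/ form a stop–stop cluster, so [i] is inserted between them. /xweakadkupvapdou/ → xweakadikupvapidou.
Rule 2 (regressive voicing assimilation): /p/ precedes the voiced obstruent /v/, so it voices to [b] by assimilation. /xweakadikupvapidou/ → xweakadikubvapidou.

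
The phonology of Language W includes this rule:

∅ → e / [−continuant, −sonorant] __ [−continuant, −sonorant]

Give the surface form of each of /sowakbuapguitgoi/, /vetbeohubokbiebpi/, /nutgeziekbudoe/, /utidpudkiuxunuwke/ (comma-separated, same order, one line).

/sowakbuapguitgoi/: /k/ and /b/ form a stop–stop cluster, so [e] is inserted between them. /p/ and /g/ form a stop–stop cluster, so [e] is inserted between them. /t/ and /g/ form a stop–stop cluster, so [e] is inserted between them. → [sowakebuapeguitegoi].
/vetbeohubokbiebpi/: /t/ and /b/ form a stop–stop cluster, so [e] is inserted between them. /k/ and /b/ form a stop–stop cluster, so [e] is inserted between them. /b/ and /p/ form a stop–stop cluster, so [e] is inserted between them. → [vetebeohubokebiebepi].
/nutgeziekbudoe/: /t/ and /g/ form a stop–stop cluster, so [e] is inserted between them. /k/ and /b/ form a stop–stop cluster, so [e] is inserted between them. → [nutegeziekebudoe].
/utidpudkiuxunuwke/: /d/ and /p/ form a stop–stop cluster, so [e] is inserted between them. /d/ and /k/ form a stop–stop cluster, so [e] is inserted between them. → [utidepudekiuxunuwke].

sowakebuapeguitegoi, vetebeohubokebiebepi, nutegeziekebudoe, utidepudekiuxunuwke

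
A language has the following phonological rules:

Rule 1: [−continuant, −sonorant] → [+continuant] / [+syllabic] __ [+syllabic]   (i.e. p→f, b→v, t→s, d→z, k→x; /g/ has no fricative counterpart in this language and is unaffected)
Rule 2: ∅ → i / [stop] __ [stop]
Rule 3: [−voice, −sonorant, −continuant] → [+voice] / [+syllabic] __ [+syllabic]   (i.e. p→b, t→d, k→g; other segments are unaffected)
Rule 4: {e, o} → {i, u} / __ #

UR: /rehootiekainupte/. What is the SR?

rehoosiexainubidi

Rule 1 (intervocalic spirantization): /t/ is a stop between vowels /o/ and /i/, so it spirantizes to the fricative [s]. /k/ is a stop between vowels /e/ and /a/, so it spirantizes to the fricative [x]. /rehootiekainupte/ → rehoosiexainupte.
Rule 2 (stop-cluster i-epenthesis): /p/ and /t/ form a stop–stop cluster, so [i] is inserted between them. /rehoosiexainupte/ → rehoosiexainupite.
Rule 3 (intervocalic voicing): /p/ is a voiceless stop between vowels /u/ and /i/, so it voices to [b]. /t/ is a voiceless stop between vowels /i/ and /e/, so it voices to [d]. /rehoosiexainupite/ → rehoosiexainubide.
Rule 4 (final vowel raising): /e/ is a mid vowel in word-final position, so it raises to [i]. /rehoosiexainubide/ → rehoosiexainubidi.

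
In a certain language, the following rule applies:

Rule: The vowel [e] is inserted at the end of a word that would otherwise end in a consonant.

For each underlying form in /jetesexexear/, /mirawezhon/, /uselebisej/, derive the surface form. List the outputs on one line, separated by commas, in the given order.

jetesexexeare, mirawezhone, uselebiseje

/jetesexexear/: the form ends in the consonant /r/, so [e] is inserted word-finally. → [jetesexexeare].
/mirawezhon/: the form ends in the consonant /n/, so [e] is inserted word-finally. → [mirawezhone].
/uselebisej/: the form ends in the consonant /j/, so [e] is inserted word-finally. → [uselebiseje].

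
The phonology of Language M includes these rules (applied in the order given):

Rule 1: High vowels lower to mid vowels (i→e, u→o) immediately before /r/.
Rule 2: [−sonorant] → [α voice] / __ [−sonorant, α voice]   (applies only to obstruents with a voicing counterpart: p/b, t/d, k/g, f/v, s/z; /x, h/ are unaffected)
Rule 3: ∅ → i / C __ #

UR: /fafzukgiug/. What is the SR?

Rule 1 (pre-rhotic lowering): no segment meets the environment; /fafzukgiug/ is unchanged.
Rule 2 (regressive voicing assimilation): /f/ precedes the voiced obstruent /z/, so it voices to [v] by assimilation. /k/ precedes the voiced obstruent /g/, so it voices to [g] by assimilation. /fafzukgiug/ → favzuggiug.
Rule 3 (final i-epenthesis): the form ends in the consonant /g/, so [i] is inserted word-finally. /favzuggiug/ → favzuggiugi.

favzuggiugi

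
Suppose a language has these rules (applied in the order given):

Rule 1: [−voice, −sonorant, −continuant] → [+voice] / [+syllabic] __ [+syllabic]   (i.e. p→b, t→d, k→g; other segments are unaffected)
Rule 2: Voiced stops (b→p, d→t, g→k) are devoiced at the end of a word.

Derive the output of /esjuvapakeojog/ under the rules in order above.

esjuvabageojok

Rule 1 (intervocalic voicing): /p/ is a voiceless stop between vowels /a/ and /a/, so it voices to [b]. /k/ is a voiceless stop between vowels /a/ and /e/, so it voices to [g]. /esjuvapakeojog/ → esjuvabageojog.
Rule 2 (final devoicing): /g/ is a voiced stop in word-final position, so it devoices to [k]. /esjuvabageojog/ → esjuvabageojok.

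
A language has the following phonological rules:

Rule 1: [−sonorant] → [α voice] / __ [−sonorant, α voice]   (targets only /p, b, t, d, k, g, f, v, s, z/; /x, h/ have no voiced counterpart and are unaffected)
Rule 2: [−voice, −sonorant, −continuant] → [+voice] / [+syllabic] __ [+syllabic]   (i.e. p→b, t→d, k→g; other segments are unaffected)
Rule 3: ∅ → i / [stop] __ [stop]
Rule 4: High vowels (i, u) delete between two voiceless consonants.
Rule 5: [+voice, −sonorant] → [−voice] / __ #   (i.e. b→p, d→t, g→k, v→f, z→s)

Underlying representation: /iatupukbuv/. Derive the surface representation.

iadubugibuf

Rule 1 (regressive voicing assimilation): /k/ precedes the voiced obstruent /b/, so it voices to [g] by assimilation. /iatupukbuv/ → iatupugbuv.
Rule 2 (intervocalic voicing): /t/ is a voiceless stop between vowels /a/ and /u/, so it voices to [d]. /p/ is a voiceless stop between vowels /u/ and /u/, so it voices to [b]. /iatupugbuv/ → iadubugbuv.
Rule 3 (stop-cluster i-epenthesis): /g/ and /b/ form a stop–stop cluster, so [i] is inserted between them. /iadubugbuv/ → iadubugibuv.
Rule 4 (high vowel syncope): no segment meets the environment; /iadubugibuv/ is unchanged.
Rule 5 (final devoicing): /v/ is a voiced obstruent in word-final position, so it devoices to [f]. /iadubugibuv/ → iadubugibuf.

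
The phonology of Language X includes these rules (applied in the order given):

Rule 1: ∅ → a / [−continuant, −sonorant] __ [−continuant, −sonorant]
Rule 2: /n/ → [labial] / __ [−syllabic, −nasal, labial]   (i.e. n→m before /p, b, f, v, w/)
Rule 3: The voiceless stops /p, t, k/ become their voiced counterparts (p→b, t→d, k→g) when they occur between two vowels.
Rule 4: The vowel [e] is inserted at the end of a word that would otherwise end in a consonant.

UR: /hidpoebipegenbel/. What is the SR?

hidaboebibegembele

Rule 1 (stop-cluster a-epenthesis): /d/ and /p/ form a stop–stop cluster, so [a] is inserted between them. /hidpoebipegenbel/ → hidapoebipegenbel.
Rule 2 (nasal place assimilation): /n/ precedes the labial consonant /b/, so it assimilates in place to [m]. /hidapoebipegenbel/ → hidapoebipegembel.
Rule 3 (intervocalic voicing): /p/ is a voiceless stop between vowels /a/ and /o/, so it voices to [b]. /p/ is a voiceless stop between vowels /i/ and /e/, so it voices to [b]. /hidapoebipegembel/ → hidaboebibegembel.
Rule 4 (final e-epenthesis): the form ends in the consonant /l/, so [e] is inserted word-finally. /hidaboebibegembel/ → hidaboebibegembele.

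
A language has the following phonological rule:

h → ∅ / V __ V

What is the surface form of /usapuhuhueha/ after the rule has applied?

usapuuuea

/h/ occurs between vowels /u/ and /u/, so it deletes.
/h/ occurs between vowels /u/ and /u/, so it deletes.
/h/ occurs between vowels /e/ and /a/, so it deletes.
Surface form: [usapuuuea].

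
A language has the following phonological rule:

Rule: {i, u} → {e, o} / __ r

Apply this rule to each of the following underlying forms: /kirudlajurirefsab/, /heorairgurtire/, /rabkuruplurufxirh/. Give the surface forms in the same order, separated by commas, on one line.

/kirudlajurirefsab/: /i/ is a high vowel immediately before /r/, so it lowers to [e]. /u/ is a high vowel immediately before /r/, so it lowers to [o]. /i/ is a high vowel immediately before /r/, so it lowers to [e]. → [kerudlajorerefsab].
/heorairgurtire/: /i/ is a high vowel immediately before /r/, so it lowers to [e]. /u/ is a high vowel immediately before /r/, so it lowers to [o]. /i/ is a high vowel immediately before /r/, so it lowers to [e]. → [heoraergortere].
/rabkuruplurufxirh/: /u/ is a high vowel immediately before /r/, so it lowers to [o]. /u/ is a high vowel immediately before /r/, so it lowers to [o]. /i/ is a high vowel immediately before /r/, so it lowers to [e]. → [rabkoruplorufxerh].

kerudlajorerefsab, heoraergortere, rabkoruplorufxerh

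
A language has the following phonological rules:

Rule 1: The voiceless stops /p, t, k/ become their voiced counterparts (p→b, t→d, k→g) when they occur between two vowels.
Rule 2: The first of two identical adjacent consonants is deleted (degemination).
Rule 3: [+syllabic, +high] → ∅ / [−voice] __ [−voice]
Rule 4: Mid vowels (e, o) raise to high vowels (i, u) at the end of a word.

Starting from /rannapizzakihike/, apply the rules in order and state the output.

ranabizagihigi

Rule 1 (intervocalic voicing): /p/ is a voiceless stop between vowels /a/ and /i/, so it voices to [b]. /k/ is a voiceless stop between vowels /a/ and /i/, so it voices to [g]. /k/ is a voiceless stop between vowels /i/ and /e/, so it voices to [g]. /rannapizzakihike/ → rannabizzagihige.
Rule 2 (degemination): /nn/ is a geminate; the first /n/ deletes. /zz/ is a geminate; the first /z/ deletes. /rannabizzagihige/ → ranabizagihige.
Rule 3 (high vowel syncope): no segment meets the environment; /ranabizagihige/ is unchanged.
Rule 4 (final vowel raising): /e/ is a mid vowel in word-final position, so it raises to [i]. /ranabizagihige/ → ranabizagihigi.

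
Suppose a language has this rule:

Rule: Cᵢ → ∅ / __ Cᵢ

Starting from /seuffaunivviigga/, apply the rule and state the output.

seufauniviiga

/ff/ is a geminate; the first /f/ deletes.
/vv/ is a geminate; the first /v/ deletes.
/gg/ is a geminate; the first /g/ deletes.
The other instances of /s/, /f/, /n/, /v/, /g/ do not occur in the required environment and remain unchanged.
Surface form: [seufauniviiga].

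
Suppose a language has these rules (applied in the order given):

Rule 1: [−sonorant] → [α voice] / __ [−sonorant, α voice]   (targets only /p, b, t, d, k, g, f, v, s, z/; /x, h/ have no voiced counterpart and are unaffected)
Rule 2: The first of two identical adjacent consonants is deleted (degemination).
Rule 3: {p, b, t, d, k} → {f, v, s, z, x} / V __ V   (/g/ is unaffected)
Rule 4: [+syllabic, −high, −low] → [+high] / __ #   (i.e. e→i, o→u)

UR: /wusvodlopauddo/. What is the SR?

Rule 1 (regressive voicing assimilation): /s/ precedes the voiced obstruent /v/, so it voices to [z] by assimilation. /wusvodlopauddo/ → wuzvodlopauddo.
Rule 2 (degemination): /dd/ is a geminate; the first /d/ deletes. /wuzvodlopauddo/ → wuzvodlopaudo.
Rule 3 (intervocalic spirantization): /p/ is a stop between vowels /o/ and /a/, so it spirantizes to the fricative [f]. /d/ is a stop between vowels /u/ and /o/, so it spirantizes to the fricative [z]. /wuzvodlopaudo/ → wuzvodlofauzo.
Rule 4 (final vowel raising): /o/ is a mid vowel in word-final position, so it raises to [u]. /wuzvodlofauzo/ → wuzvodlofauzu.

wuzvodlofauzu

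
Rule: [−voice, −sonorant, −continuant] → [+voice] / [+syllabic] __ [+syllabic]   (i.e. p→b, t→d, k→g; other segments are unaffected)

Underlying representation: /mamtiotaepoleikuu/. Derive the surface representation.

mamtiodaeboleiguu

/t/ is a voiceless stop between vowels /o/ and /a/, so it voices to [d].
/p/ is a voiceless stop between vowels /e/ and /o/, so it voices to [b].
/k/ is a voiceless stop between vowels /i/ and /u/, so it voices to [g].
Surface form: [mamtiodaeboleiguu].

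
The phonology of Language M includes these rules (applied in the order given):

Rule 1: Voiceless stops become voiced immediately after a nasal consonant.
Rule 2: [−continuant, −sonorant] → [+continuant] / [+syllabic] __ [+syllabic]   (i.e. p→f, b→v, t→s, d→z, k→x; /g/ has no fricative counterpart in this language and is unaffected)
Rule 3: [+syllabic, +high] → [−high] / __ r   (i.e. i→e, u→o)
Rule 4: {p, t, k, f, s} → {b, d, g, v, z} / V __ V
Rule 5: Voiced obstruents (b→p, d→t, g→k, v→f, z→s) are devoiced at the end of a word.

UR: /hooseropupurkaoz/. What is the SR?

hoozerovuvorkaos

Rule 1 (post-nasal voicing): no segment meets the environment; /hooseropupurkaoz/ is unchanged.
Rule 2 (intervocalic spirantization): /p/ is a stop between vowels /o/ and /u/, so it spirantizes to the fricative [f]. /p/ is a stop between vowels /u/ and /u/, so it spirantizes to the fricative [f]. /hooseropupurkaoz/ → hooserofufurkaoz.
Rule 3 (pre-rhotic lowering): /u/ is a high vowel immediately before /r/, so it lowers to [o]. /hooserofufurkaoz/ → hooserofuforkaoz.
Rule 4 (intervocalic voicing): /s/ is a voiceless obstruent between vowels /o/ and /e/, so it voices to [z]. /f/ is a voiceless obstruent between vowels /o/ and /u/, so it voices to [v]. /f/ is a voiceless obstruent between vowels /u/ and /o/, so it voices to [v]. /hooserofuforkaoz/ → hoozerovuvorkaoz.
Rule 5 (final devoicing): /z/ is a voiced obstruent in word-final position, so it devoices to [s]. /hoozerovuvorkaoz/ → hoozerovuvorkaos.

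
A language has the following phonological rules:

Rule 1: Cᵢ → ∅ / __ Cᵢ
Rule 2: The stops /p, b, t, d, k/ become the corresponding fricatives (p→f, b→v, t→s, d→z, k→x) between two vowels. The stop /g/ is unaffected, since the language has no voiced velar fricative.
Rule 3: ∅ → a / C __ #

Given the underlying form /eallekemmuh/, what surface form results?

ealexemuha

Rule 1 (degemination): /ll/ is a geminate; the first /l/ deletes. /mm/ is a geminate; the first /m/ deletes. /eallekemmuh/ → ealekemuh.
Rule 2 (intervocalic spirantization): /k/ is a stop between vowels /e/ and /e/, so it spirantizes to the fricative [x]. /ealekemuh/ → ealexemuh.
Rule 3 (final a-epenthesis): the form ends in the consonant /h/, so [a] is inserted word-finally. /ealexemuh/ → ealexemuha.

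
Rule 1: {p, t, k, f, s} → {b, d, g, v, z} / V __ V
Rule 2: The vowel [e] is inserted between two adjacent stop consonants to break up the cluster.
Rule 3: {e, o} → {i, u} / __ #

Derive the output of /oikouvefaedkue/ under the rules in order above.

oigouvevaedekui

Rule 1 (intervocalic voicing): /k/ is a voiceless obstruent between vowels /i/ and /o/, so it voices to [g]. /f/ is a voiceless obstruent between vowels /e/ and /a/, so it voices to [v]. /oikouvefaedkue/ → oigouvevaedkue.
Rule 2 (stop-cluster e-epenthesis): /d/ and /k/ form a stop–stop cluster, so [e] is inserted between them. /oigouvevaedkue/ → oigouvevaedekue.
Rule 3 (final vowel raising): /e/ is a mid vowel in word-final position, so it raises to [i]. /oigouvevaedekue/ → oigouvevaedekui.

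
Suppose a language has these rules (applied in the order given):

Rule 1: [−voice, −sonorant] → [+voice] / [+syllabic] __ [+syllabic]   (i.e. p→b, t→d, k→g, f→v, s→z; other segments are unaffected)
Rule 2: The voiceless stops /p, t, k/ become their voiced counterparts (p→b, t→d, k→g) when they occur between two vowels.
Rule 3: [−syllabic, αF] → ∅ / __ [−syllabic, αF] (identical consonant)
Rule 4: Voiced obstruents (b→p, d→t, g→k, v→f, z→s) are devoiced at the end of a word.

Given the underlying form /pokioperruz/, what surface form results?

pogioberus

Rule 1 (intervocalic voicing): /k/ is a voiceless obstruent between vowels /o/ and /i/, so it voices to [g]. /p/ is a voiceless obstruent between vowels /o/ and /e/, so it voices to [b]. /pokioperruz/ → pogioberruz.
Rule 2 (intervocalic voicing): no segment meets the environment; /pogioberruz/ is unchanged.
Rule 3 (degemination): /rr/ is a geminate; the first /r/ deletes. /pogioberruz/ → pogioberuz.
Rule 4 (final devoicing): /z/ is a voiced obstruent in word-final position, so it devoices to [s]. /pogioberuz/ → pogioberus.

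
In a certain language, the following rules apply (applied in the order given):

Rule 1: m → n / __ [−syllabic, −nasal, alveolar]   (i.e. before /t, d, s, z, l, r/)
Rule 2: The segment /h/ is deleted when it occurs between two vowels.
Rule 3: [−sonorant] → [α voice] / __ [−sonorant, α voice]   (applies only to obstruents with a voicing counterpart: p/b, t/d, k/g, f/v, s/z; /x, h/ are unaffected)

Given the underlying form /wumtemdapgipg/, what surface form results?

Rule 1 (nasal place assimilation): /m/ precedes the alveolar consonant /t/, so it assimilates in place to [n]. /m/ precedes the alveolar consonant /d/, so it assimilates in place to [n]. /wumtemdapgipg/ → wuntendapgipg.
Rule 2 (intervocalic h-deletion): no segment meets the environment; /wuntendapgipg/ is unchanged.
Rule 3 (regressive voicing assimilation): /p/ precedes the voiced obstruent /g/, so it voices to [b] by assimilation. /p/ precedes the voiced obstruent /g/, so it voices to [b] by assimilation. /wuntendapgipg/ → wuntendabgibg.

wuntendabgibg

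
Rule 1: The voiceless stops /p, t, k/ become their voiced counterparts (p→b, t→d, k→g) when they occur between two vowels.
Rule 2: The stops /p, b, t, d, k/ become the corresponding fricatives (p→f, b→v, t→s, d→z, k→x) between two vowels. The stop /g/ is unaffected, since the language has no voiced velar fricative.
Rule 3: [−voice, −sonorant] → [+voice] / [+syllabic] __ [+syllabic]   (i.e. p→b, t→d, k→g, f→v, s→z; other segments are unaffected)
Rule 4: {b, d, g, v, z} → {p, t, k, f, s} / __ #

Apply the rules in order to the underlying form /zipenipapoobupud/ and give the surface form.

zivenivavoovuvut

Rule 1 (intervocalic voicing): /p/ is a voiceless stop between vowels /i/ and /e/, so it voices to [b]. /p/ is a voiceless stop between vowels /i/ and /a/, so it voices to [b]. /p/ is a voiceless stop between vowels /a/ and /o/, so it voices to [b]. /p/ is a voiceless stop between vowels /u/ and /u/, so it voices to [b]. /zipenipapoobupud/ → zibenibaboobubud.
Rule 2 (intervocalic spirantization): /b/ is a stop between vowels /i/ and /e/, so it spirantizes to the fricative [v]. /b/ is a stop between vowels /i/ and /a/, so it spirantizes to the fricative [v]. /b/ is a stop between vowels /a/ and /o/, so it spirantizes to the fricative [v]. /b/ is a stop between vowels /o/ and /u/, so it spirantizes to the fricative [v]. /b/ is a stop between vowels /u/ and /u/, so it spirantizes to the fricative [v]. /zibenibaboobubud/ → zivenivavoovuvud.
Rule 3 (intervocalic voicing): no segment meets the environment; /zivenivavoovuvud/ is unchanged.
Rule 4 (final devoicing): /d/ is a voiced obstruent in word-final position, so it devoices to [t]. /zivenivavoovuvud/ → zivenivavoovuvut.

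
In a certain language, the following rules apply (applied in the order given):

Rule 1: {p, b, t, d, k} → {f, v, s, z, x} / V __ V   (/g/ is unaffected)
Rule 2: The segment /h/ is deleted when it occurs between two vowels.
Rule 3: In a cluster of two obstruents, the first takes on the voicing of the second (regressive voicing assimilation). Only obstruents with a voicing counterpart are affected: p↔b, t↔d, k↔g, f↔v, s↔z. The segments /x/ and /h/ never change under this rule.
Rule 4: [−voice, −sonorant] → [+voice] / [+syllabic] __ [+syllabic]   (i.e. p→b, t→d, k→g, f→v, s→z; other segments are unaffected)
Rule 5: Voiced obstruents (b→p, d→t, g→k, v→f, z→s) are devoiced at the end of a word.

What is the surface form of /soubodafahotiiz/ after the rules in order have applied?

Rule 1 (intervocalic spirantization): /b/ is a stop between vowels /u/ and /o/, so it spirantizes to the fricative [v]. /d/ is a stop between vowels /o/ and /a/, so it spirantizes to the fricative [z]. /t/ is a stop between vowels /o/ and /i/, so it spirantizes to the fricative [s]. /soubodafahotiiz/ → souvozafahosiiz.
Rule 2 (intervocalic h-deletion): /h/ occurs between vowels /a/ and /o/, so it deletes. /souvozafahosiiz/ → souvozafaosiiz.
Rule 3 (regressive voicing assimilation): no segment meets the environment; /souvozafaosiiz/ is unchanged.
Rule 4 (intervocalic voicing): /f/ is a voiceless obstruent between vowels /a/ and /a/, so it voices to [v]. /s/ is a voiceless obstruent between vowels /o/ and /i/, so it voices to [z]. /souvozafaosiiz/ → souvozavaoziiz.
Rule 5 (final devoicing): /z/ is a voiced obstruent in word-final position, so it devoices to [s]. /souvozavaoziiz/ → souvozavaoziis.

souvozavaoziis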